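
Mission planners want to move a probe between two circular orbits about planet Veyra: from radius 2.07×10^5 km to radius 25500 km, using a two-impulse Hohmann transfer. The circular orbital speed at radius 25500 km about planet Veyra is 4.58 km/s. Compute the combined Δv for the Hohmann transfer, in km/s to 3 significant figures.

Δv = 2.39 km/s

From the circular-orbit relation v² = μ/r at r = 25500 km: μ = v²r = (4.58)² × 25500 = 5.34898×10^5 km³/s².
Transfer-ellipse semi-major axis a_t = (r₁ + r₂)/2 = (2.070×10^5 + 25500)/2 = 1.1625×10^5 km.
At r₁ the circular-orbit speed is v₁ = √(μ/r₁) = 1.6075 km/s.
Transfer-orbit speed at r₁ (vis-viva): v_a = √[μ(2/r₁ − 1/a_t)] = 0.75288 km/s.
First burn Δv₁ = |v_a − v₁| = 0.85462 km/s.
At r₂, v₂ = √(μ/r₂) = 4.5800 km/s.
Transfer-orbit speed at r₂: v_p = √[μ(2/r₂ − 1/a_t)] = 6.1116 km/s.
Second burn Δv₂ = |v₂ − v_p| = 1.5316 km/s.
Total Δv = Δv₁ + Δv₂ = 2.386 km/s.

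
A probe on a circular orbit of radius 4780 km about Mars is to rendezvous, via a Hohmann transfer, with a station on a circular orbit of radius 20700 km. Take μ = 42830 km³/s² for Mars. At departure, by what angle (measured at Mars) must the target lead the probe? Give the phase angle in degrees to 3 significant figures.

The Hohmann ellipse has a_t = (r₁ + r₂)/2 = 12740 km.
The half-period of the transfer ellipse is t = π√(a_t³/μ) = 21829 s.
Target angular speed ω₂ = √(μ/r₂³) = 6.9489×10^-5 rad/s.
Angle swept by the target during transfer: ω₂·t = 1.5169 rad = 86.91°.
Arrival is 180° from departure on the ellipse, so φ = 180° − 86.91° = 93.1°.

φ = 93.1°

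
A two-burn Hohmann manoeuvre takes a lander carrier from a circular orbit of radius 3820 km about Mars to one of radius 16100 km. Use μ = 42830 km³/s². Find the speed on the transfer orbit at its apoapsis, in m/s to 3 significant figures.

The Hohmann ellipse has a_t = (r₁ + r₂)/2 = 9960 km.
The apoapsis of the transfer ellipse is at r = 16100 km.
From the vis-viva equation, v = √[μ(2/r − 1/a_t)] = 1.010 km/s.

v = 1010 m/s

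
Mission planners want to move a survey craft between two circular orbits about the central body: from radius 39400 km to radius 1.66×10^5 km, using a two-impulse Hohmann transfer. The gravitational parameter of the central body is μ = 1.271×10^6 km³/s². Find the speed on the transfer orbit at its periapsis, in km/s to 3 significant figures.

The Hohmann ellipse has a_t = (r₁ + r₂)/2 = 1.027×10^5 km.
At periapsis, r = 39400 km.
From the vis-viva equation, v = √[μ(2/r − 1/a_t)] = 7.221 km/s.

v = 7.22 km/s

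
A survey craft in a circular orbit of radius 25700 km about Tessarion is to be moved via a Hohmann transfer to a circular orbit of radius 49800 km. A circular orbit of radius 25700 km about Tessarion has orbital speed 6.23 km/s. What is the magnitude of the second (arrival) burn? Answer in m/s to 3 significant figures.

Δv₂ = 783 m/s

From the circular-orbit relation v² = μ/r at r = 25700 km: μ = v²r = (6.23)² × 25700 = 9.97492×10^5 km³/s².
The Hohmann ellipse has a_t = (r₁ + r₂)/2 = 37750 km.
Circular speed at r = 49800 km: v_c = √(μ/r) = 4.475483 km/s.
Transfer-orbit speed at the same r (vis-viva, a = a_t): v_t = √[μ(2/r − 1/a_t)] = 3.692734 km/s.
Δv₂ = |v_t − v_c| = |3.692734 − 4.475483| = 0.7827 km/s.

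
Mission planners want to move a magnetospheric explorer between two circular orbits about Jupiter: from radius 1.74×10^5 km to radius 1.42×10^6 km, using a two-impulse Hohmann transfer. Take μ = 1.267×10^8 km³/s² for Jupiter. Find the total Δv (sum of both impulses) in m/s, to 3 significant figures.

Semi-major axis of the transfer orbit: a_t = (1.740×10^5 + 1.420×10^6)/2 = 7.970×10^5 km.
At r₁ the circular-orbit speed is v₁ = √(μ/r₁) = 26.9845 km/s.
Transfer-orbit speed at r₁ (vis-viva): v_p = √[μ(2/r₁ − 1/a_t)] = 36.0188 km/s.
First burn Δv₁ = |v_p − v₁| = 9.034 km/s.
At r₂, v₂ = √(μ/r₂) = 9.446 km/s.
Transfer-orbit speed at r₂: v_a = √[μ(2/r₂ − 1/a_t)] = 4.414 km/s.
Second burn Δv₂ = |v₂ − v_a| = 5.032 km/s.
Δv = Δv₁ + Δv₂ = 9.034 + 5.032 = 14.07 km/s.

Δv = 14100 m/s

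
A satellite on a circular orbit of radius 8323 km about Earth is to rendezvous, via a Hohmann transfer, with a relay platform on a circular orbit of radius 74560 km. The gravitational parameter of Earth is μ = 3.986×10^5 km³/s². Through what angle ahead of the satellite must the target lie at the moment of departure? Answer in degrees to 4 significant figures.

Transfer-ellipse semi-major axis a_t = (r₁ + r₂)/2 = (8323 + 74560)/2 = 41441.5 km.
The half-period of the transfer ellipse is t = π√(a_t³/μ) = 41980 s.
Target angular speed ω₂ = √(μ/r₂³) = 3.101×10^-5 rad/s.
Angle swept by the target during transfer: ω₂·t = 1.3018 rad = 74.59°.
Arrival is 180° from departure on the ellipse, so φ = 180° − 74.59° = 105.4°.

φ = 105.4°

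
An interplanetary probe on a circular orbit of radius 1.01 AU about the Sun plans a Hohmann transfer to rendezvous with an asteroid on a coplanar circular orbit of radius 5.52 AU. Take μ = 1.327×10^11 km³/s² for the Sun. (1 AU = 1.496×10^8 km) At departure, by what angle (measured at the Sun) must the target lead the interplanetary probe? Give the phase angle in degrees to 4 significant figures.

φ = 98.12°

In km: r₁ = 1.01 × 1.496×10^8 = 1.51096×10^8 km; r₂ = 5.52 × 1.496×10^8 = 8.25792×10^8 km.
The Hohmann ellipse has a_t = (r₁ + r₂)/2 = 4.88444×10^8 km.
The half-period of the transfer ellipse is t = π√(a_t³/μ) = 9.310×10^7 s.
The target's mean motion on its circular orbit is ω₂ = √(μ/r₂³) = 1.535×10^-8 rad/s.
Angle swept by the target during transfer: ω₂·t = 1.429 rad = 81.88°.
The interplanetary probe traverses 180° on the transfer ellipse, so the target must lead by 180° − 81.88° = 98.12°.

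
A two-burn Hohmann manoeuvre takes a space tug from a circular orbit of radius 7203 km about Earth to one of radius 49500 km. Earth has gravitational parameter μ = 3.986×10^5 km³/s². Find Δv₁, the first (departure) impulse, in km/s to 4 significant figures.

Δv₁ = 2.390 km/s

The Hohmann ellipse has a_t = (r₁ + r₂)/2 = 28351.5 km.
On the circular orbit at r = 7203 km, v_c = √(μ/r) = 7.439 km/s.
Vis-viva on the transfer ellipse at r = 7203 km gives v_t = √[μ(2/r − 1/a_t)] = 9.829 km/s.
Δv₁ = |v_t − v_c| = |9.829 − 7.439| = 2.390 km/s.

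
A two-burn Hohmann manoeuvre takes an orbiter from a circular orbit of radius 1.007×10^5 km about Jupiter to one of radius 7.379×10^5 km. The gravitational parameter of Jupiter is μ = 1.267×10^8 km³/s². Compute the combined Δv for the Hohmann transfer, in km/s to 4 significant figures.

Δv = 18.27 km/s

Semi-major axis of the transfer orbit: a_t = (1.007×10^5 + 7.379×10^5)/2 = 4.193×10^5 km.
At r₁ the circular-orbit speed is v₁ = √(μ/r₁) = 35.471 km/s.
Transfer-orbit speed at r₁ (v² = μ(2/r − 1/a)): v_p = √[μ(2/r₁ − 1/a_t)] = 47.055 km/s.
First burn Δv₁ = |v_p − v₁| = 11.584 km/s.
At r₂, v₂ = √(μ/r₂) = 13.1036 km/s.
Transfer-orbit speed at r₂: v_a = √[μ(2/r₂ − 1/a_t)] = 6.42158 km/s.
Second burn Δv₂ = |v₂ − v_a| = 6.6820 km/s.
Total Δv = Δv₁ + Δv₂ = 18.27 km/s.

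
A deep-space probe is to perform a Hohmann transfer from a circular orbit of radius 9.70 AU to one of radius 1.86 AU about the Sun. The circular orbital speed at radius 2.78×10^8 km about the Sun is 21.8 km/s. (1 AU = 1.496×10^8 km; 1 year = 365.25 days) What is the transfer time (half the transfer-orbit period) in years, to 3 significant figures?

From the circular-orbit relation v² = μ/r at r = 2.78×10^8 km: μ = v²r = (21.8)² × 2.78×10^8 = 1.32117×10^11 km³/s².
In km: r₁ = 9.70 × 1.496×10^8 = 1.45112×10^9 km; r₂ = 1.86 × 1.496×10^8 = 2.78256×10^8 km.
The Hohmann ellipse has a_t = (r₁ + r₂)/2 = 8.64688×10^8 km.
By Kepler's third law the transfer-orbit period is T = 2π√(a_t³/μ), so t = T/2 = 2.1977×10^8 s.
Converting: 2.1977×10^8 s ÷ 3.15576×10^7 s/year (365.25 × 86400) = 6.96 years.

t = 6.96 years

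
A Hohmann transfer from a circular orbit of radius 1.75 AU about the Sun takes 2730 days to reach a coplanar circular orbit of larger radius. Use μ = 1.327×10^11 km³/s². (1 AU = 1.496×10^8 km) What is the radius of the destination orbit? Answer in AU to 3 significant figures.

In km: r₁ = 1.75 × 1.496×10^8 = 2.618×10^8 km.
Transfer time t = 2730 days = 2.35872×10^8 s, and t = π√(a_t³/μ).
So a_t = (μ t²/π²)^(1/3) = (1.327×10^11 × (2.35872×10^8)² / π²)^(1/3) = 9.0777×10^8 km.
Since a_t = (r₁ + r₂)/2, r₂ = 2a_t − r₁ = 2×9.0777×10^8 − 2.618×10^8 = 1.55374×10^9 km.
In AU: r₂ = 1.55374×10^9 / 1.496×10^8 = 10.4 AU.

r₂ = 10.4 AU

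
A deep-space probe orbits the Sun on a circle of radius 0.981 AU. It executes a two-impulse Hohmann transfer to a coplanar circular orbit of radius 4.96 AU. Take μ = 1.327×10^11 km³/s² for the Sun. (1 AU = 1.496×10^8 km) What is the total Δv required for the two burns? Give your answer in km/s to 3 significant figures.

Δv = 14.5 km/s

In km: r₁ = 0.981 × 1.496×10^8 = 1.467576×10^8 km; r₂ = 4.96 × 1.496×10^8 = 7.42016×10^8 km.
Semi-major axis of the transfer orbit: a_t = (1.467576×10^8 + 7.42016×10^8)/2 = 4.443868×10^8 km.
At r₁ the circular-orbit speed is v₁ = √(μ/r₁) = 30.070 km/s.
Transfer-orbit speed at r₁ (vis-viva equation): v_p = √[μ(2/r₁ − 1/a_t)] = 38.856 km/s.
First burn Δv₁ = |v_p − v₁| = 8.786 km/s.
At r₂, v₂ = √(μ/r₂) = 13.373 km/s.
Transfer-orbit speed at r₂: v_a = √[μ(2/r₂ − 1/a_t)] = 7.6851 km/s.
Second burn Δv₂ = |v₂ − v_a| = 5.688 km/s.
Δv = Δv₁ + Δv₂ = 8.786 + 5.688 = 14.47 km/s.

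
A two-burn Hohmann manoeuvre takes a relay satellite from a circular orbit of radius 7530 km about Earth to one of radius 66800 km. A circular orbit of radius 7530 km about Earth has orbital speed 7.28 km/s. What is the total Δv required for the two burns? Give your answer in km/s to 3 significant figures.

Δv = 3.82 km/s

From the circular-orbit relation v² = μ/r at r = 7530 km: μ = v²r = (7.28)² × 7530 = 3.99078×10^5 km³/s².
Semi-major axis of the transfer orbit: a_t = (7530 + 66800)/2 = 37165 km.
Circular speed at r₁: v₁ = √(μ/r₁) = √(3.99078×10^5/7530) = 7.280 km/s.
Transfer-orbit speed at r₁ (vis-viva): v_p = √[μ(2/r₁ − 1/a_t)] = 9.760 km/s.
First burn Δv₁ = |v_p − v₁| = 2.480 km/s.
At r₂, v₂ = √(μ/r₂) = 2.444 km/s.
Transfer-orbit speed at r₂: v_a = √[μ(2/r₂ − 1/a_t)] = 1.100 km/s.
Second burn Δv₂ = |v₂ − v_a| = 1.344 km/s.
Total Δv = Δv₁ + Δv₂ = 3.824 km/s.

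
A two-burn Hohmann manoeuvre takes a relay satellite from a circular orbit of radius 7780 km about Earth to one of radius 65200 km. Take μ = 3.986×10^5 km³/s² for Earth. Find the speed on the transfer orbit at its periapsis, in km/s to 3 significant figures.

v = 9.57 km/s

Semi-major axis of the transfer orbit: a_t = (7780 + 65200)/2 = 36490 km.
At periapsis, r = 7780 km.
Applying v² = μ(2/r − 1/a_t): v = 9.568 km/s.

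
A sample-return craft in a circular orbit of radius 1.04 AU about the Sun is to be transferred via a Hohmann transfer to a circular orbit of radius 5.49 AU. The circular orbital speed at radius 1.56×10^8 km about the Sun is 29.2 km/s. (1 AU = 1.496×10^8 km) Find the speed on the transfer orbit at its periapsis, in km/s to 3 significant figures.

From the circular-orbit relation v² = μ/r at r = 1.56×10^8 km: μ = v²r = (29.2)² × 1.56×10^8 = 1.33012×10^11 km³/s².
In km: r₁ = 1.04 × 1.496×10^8 = 1.55584×10^8 km; r₂ = 5.49 × 1.496×10^8 = 8.21304×10^8 km.
Semi-major axis of the transfer orbit: a_t = (1.55584×10^8 + 8.21304×10^8)/2 = 4.88444×10^8 km.
The periapsis of the transfer ellipse is at r = 1.55584×10^8 km.
Vis-viva: v = √[μ(2/r − 1/a_t)] = √[1.33012×10^11 × (2/1.55584×10^8 − 1/4.88444×10^8)] = 37.91 km/s.

v = 37.9 km/s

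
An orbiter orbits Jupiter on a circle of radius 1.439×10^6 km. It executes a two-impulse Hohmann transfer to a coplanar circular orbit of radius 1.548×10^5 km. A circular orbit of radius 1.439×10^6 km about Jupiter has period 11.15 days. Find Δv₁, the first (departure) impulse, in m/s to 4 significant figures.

From Kepler's third law T² = 4π²r³/μ at r = 1.439×10^6 km, T = 11.15 days = 11.15 × 86400 s = 9.6336×10^5 s: μ = 4π²r³/T² = 1.26755×10^8 km³/s².
Transfer-ellipse semi-major axis a_t = (r₁ + r₂)/2 = (1.439×10^6 + 1.548×10^5)/2 = 7.969×10^5 km.
On the circular orbit at r = 1.439×10^6 km, v_c = √(μ/r) = 9.3854 km/s.
Vis-viva on the transfer ellipse at r = 1.439×10^6 km gives v_t = √[μ(2/r − 1/a_t)] = 4.1365 km/s.
Δv₁ = |v_t − v_c| = |4.1365 − 9.3854| = 5.249 km/s.

Δv₁ = 5249 m/s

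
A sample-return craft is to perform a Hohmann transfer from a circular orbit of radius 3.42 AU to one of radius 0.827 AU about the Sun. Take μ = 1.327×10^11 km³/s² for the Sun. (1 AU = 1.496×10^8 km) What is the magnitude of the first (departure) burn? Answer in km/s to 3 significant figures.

In km: r₁ = 3.42 × 1.496×10^8 = 5.11632×10^8 km; r₂ = 0.827 × 1.496×10^8 = 1.237192×10^8 km.
The Hohmann ellipse has a_t = (r₁ + r₂)/2 = 3.176756×10^8 km.
On the circular orbit at r = 5.11632×10^8 km, v_c = √(μ/r) = 16.1048 km/s.
Transfer-orbit speed at the same r (vis-viva, a = a_t): v_t = √[μ(2/r − 1/a_t)] = 10.0504 km/s.
Δv₁ = |v_t − v_c| = |10.0504 − 16.1048| = 6.054 km/s.

Δv₁ = 6.05 km/s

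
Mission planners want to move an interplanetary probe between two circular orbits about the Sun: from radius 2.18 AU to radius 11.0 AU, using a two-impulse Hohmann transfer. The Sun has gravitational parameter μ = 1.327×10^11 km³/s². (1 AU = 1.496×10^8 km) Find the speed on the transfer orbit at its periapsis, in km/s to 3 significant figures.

In km: r₁ = 2.18 × 1.496×10^8 = 3.26128×10^8 km; r₂ = 11.0 × 1.496×10^8 = 1.6456×10^9 km.
Transfer-ellipse semi-major axis a_t = (r₁ + r₂)/2 = (3.26128×10^8 + 1.6456×10^9)/2 = 9.85864×10^8 km.
At periapsis, r = 3.26128×10^8 km.
Applying v² = μ(2/r − 1/a_t): v = 26.06 km/s.

v = 26.1 km/s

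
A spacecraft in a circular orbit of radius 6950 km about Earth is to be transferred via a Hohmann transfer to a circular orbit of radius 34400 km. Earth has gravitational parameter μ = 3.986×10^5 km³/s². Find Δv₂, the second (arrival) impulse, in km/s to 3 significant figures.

The Hohmann ellipse has a_t = (r₁ + r₂)/2 = 20675 km.
Circular speed at r = 34400 km: v_c = √(μ/r) = 3.404 km/s.
Vis-viva on the transfer ellipse at r = 34400 km gives v_t = √[μ(2/r − 1/a_t)] = 1.974 km/s.
Δv₂ = |v_t − v_c| = |1.974 − 3.404| = 1.430 km/s.

Δv₂ = 1.43 km/s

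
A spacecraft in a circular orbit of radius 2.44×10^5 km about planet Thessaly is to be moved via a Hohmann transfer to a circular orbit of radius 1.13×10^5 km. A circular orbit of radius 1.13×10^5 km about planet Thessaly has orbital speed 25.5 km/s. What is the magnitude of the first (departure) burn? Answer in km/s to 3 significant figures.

From the circular-orbit relation v² = μ/r at r = 1.13×10^5 km: μ = v²r = (25.5)² × 1.13×10^5 = 7.34782×10^7 km³/s².
Transfer-ellipse semi-major axis a_t = (r₁ + r₂)/2 = (2.440×10^5 + 1.130×10^5)/2 = 1.785×10^5 km.
On the circular orbit at r = 2.440×10^5 km, v_c = √(μ/r) = 17.353 km/s.
Vis-viva on the transfer ellipse at r = 2.440×10^5 km gives v_t = √[μ(2/r − 1/a_t)] = 13.807 km/s.
Δv₁ = |v_t − v_c| = |13.807 − 17.353| = 3.546 km/s.

Δv₁ = 3.55 km/s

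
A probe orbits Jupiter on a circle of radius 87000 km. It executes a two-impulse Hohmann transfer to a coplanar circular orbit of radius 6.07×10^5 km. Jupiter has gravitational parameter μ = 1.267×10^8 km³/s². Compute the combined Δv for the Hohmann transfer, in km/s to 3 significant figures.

Δv = 19.5 km/s

The Hohmann ellipse has a_t = (r₁ + r₂)/2 = 3.470×10^5 km.
At r₁ the circular-orbit speed is v₁ = √(μ/r₁) = 38.16 km/s.
On the transfer ellipse at r₁, vis-viva equation gives v_p = √[μ(2/r₁ − 1/a_t)] = 50.47 km/s.
First burn Δv₁ = |v_p − v₁| = 12.31 km/s.
At r₂, v₂ = √(μ/r₂) = 14.4475 km/s.
Transfer-orbit speed at r₂: v_a = √[μ(2/r₂ − 1/a_t)] = 7.23417 km/s.
Second burn Δv₂ = |v₂ − v_a| = 7.213 km/s.
Δv = Δv₁ + Δv₂ = 12.31 + 7.213 = 19.52 km/s.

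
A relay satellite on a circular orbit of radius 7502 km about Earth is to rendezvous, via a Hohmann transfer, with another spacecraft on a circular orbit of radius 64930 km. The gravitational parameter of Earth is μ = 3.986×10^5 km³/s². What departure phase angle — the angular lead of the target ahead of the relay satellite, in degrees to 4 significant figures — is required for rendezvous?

φ = 105.0°

Transfer-ellipse semi-major axis a_t = (r₁ + r₂)/2 = (7502 + 64930)/2 = 36216 km.
The half-period of the transfer ellipse is t = π√(a_t³/μ) = 34295 s.
The target's mean motion on its circular orbit is ω₂ = √(μ/r₂³) = 3.8159×10^-5 rad/s.
Angle swept by the target during transfer: ω₂·t = 1.3087 rad = 74.98°.
The relay satellite traverses 180° on the transfer ellipse, so the target must lead by 180° − 74.98° = 105.0°.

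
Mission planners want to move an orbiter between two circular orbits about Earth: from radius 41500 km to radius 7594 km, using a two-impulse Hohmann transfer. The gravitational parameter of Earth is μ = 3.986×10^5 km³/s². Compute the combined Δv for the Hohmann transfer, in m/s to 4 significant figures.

Δv = 3551 m/s

The Hohmann ellipse has a_t = (r₁ + r₂)/2 = 24547 km.
Circular speed at r₁: v₁ = √(μ/r₁) = √(3.986×10^5/41500) = 3.0992 km/s.
On the transfer ellipse at r₁, v² = μ(2/r − 1/a) gives v_a = √[μ(2/r₁ − 1/a_t)] = 1.7238 km/s.
First burn Δv₁ = |v_a − v₁| = 1.3754 km/s.
At r₂, v₂ = √(μ/r₂) = 7.24492 km/s.
Transfer-orbit speed at r₂: v_p = √[μ(2/r₂ − 1/a_t)] = 9.42016 km/s.
Second burn Δv₂ = |v₂ − v_p| = 2.1752 km/s.
Δv = Δv₁ + Δv₂ = 1.3754 + 2.1752 = 3.551 km/s.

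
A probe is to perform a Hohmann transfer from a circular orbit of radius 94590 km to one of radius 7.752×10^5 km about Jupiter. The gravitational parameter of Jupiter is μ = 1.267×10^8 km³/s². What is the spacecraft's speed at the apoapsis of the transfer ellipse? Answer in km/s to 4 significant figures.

Transfer-ellipse semi-major axis a_t = (r₁ + r₂)/2 = (94590 + 7.752×10^5)/2 = 4.34895×10^5 km.
The apoapsis of the transfer ellipse is at r = 7.752×10^5 km.
Applying v² = μ(2/r − 1/a_t): v = 5.962 km/s.

v = 5.962 km/s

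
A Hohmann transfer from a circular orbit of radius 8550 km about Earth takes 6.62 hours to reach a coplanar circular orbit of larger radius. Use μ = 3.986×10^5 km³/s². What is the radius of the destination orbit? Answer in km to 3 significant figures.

r₂ = 48300 km

Transfer time t = 6.62 hours = 23832 s, and t = π√(a_t³/μ).
So a_t = (μ t²/π²)^(1/3) = (3.986×10^5 × (23832)² / π²)^(1/3) = 28413 km.
Since a_t = (r₁ + r₂)/2, r₂ = 2a_t − r₁ = 2×28413 − 8550 = 48276 km.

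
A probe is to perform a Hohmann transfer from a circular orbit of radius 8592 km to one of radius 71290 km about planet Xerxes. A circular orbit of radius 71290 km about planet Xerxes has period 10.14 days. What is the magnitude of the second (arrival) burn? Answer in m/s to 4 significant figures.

From Kepler's third law T² = 4π²r³/μ at r = 71290 km, T = 10.14 days = 10.14 × 86400 s = 8.76096×10^5 s: μ = 4π²r³/T² = 18635.5 km³/s².
The Hohmann ellipse has a_t = (r₁ + r₂)/2 = 39941 km.
Circular speed at r = 71290 km: v_c = √(μ/r) = 0.511278 km/s.
Vis-viva on the transfer ellipse at r = 71290 km gives v_t = √[μ(2/r − 1/a_t)] = 0.237134 km/s.
Δv₂ = |v_t − v_c| = |0.237134 − 0.511278| = 0.2741 km/s.

Δv₂ = 274.1 m/s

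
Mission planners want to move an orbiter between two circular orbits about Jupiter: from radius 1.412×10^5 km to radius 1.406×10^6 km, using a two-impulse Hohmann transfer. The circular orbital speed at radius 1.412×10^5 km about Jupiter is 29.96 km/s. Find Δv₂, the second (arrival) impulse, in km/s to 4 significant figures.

From the circular-orbit relation v² = μ/r at r = 1.412×10^5 km: μ = v²r = (29.96)² × 1.412×10^5 = 1.26741×10^8 km³/s².
Transfer-ellipse semi-major axis a_t = (r₁ + r₂)/2 = (1.412×10^5 + 1.406×10^6)/2 = 7.736×10^5 km.
On the circular orbit at r = 1.406×10^6 km, v_c = √(μ/r) = 9.494 km/s.
Transfer-orbit speed at the same r (vis-viva, a = a_t): v_t = √[μ(2/r − 1/a_t)] = 4.056 km/s.
Δv₂ = |v_t − v_c| = |4.056 − 9.494| = 5.438 km/s.

Δv₂ = 5.438 km/s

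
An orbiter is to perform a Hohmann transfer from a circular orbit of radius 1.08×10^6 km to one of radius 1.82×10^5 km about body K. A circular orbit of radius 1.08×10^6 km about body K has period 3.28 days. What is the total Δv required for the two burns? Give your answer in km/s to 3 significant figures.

Δv = 29.1 km/s

From Kepler's third law T² = 4π²r³/μ at r = 1.08×10^6 km, T = 3.28 days = 3.28 × 86400 s = 2.83392×10^5 s: μ = 4π²r³/T² = 6.19235×10^8 km³/s².
Semi-major axis of the transfer orbit: a_t = (1.080×10^6 + 1.820×10^5)/2 = 6.310×10^5 km.
At r₁ the circular-orbit speed is v₁ = √(μ/r₁) = 23.95 km/s.
Transfer-orbit speed at r₁ (v² = μ(2/r − 1/a)): v_a = √[μ(2/r₁ − 1/a_t)] = 12.86 km/s.
First burn Δv₁ = |v_a − v₁| = 11.09 km/s.
Circular speed at r₂: v₂ = √(μ/r₂) = 58.33 km/s.
Transfer-orbit speed at r₂: v_p = √[μ(2/r₂ − 1/a_t)] = 76.31 km/s.
Second burn Δv₂ = |v₂ − v_p| = 17.98 km/s.
Total Δv = Δv₁ + Δv₂ = 29.07 km/s.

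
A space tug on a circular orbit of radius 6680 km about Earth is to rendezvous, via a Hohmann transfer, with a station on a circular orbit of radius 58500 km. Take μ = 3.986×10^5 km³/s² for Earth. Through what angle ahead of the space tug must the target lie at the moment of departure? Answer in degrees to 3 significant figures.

The Hohmann ellipse has a_t = (r₁ + r₂)/2 = 32590 km.
The half-period of the transfer ellipse is t = π√(a_t³/μ) = 29276 s.
Target angular speed ω₂ = √(μ/r₂³) = 4.4621×10^-5 rad/s.
Angle swept by the target during transfer: ω₂·t = 1.3063 rad = 74.85°.
The space tug traverses 180° on the transfer ellipse, so the target must lead by 180° − 74.85° = 105°.

φ = 105°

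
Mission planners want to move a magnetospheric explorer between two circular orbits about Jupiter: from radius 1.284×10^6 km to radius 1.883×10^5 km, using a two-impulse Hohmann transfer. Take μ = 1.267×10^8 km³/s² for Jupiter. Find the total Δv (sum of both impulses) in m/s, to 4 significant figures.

Transfer-ellipse semi-major axis a_t = (r₁ + r₂)/2 = (1.284×10^6 + 1.883×10^5)/2 = 7.3615×10^5 km.
Circular speed at r₁: v₁ = √(μ/r₁) = √(1.267×10^8/1.284×10^6) = 9.934 km/s.
Transfer-orbit speed at r₁ (vis-viva equation): v_a = √[μ(2/r₁ − 1/a_t)] = 5.024 km/s.
First burn Δv₁ = |v_a − v₁| = 4.910 km/s.
Circular speed at r₂: v₂ = √(μ/r₂) = 25.940 km/s.
Transfer-orbit speed at r₂: v_p = √[μ(2/r₂ − 1/a_t)] = 34.258 km/s.
Second burn Δv₂ = |v₂ − v_p| = 8.318 km/s.
Δv = Δv₁ + Δv₂ = 4.910 + 8.318 = 13.23 km/s.

Δv = 13230 m/s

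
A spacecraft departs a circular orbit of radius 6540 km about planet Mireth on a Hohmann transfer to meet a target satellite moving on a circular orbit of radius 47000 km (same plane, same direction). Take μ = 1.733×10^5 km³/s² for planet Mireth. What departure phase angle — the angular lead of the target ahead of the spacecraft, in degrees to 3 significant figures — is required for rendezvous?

Transfer-ellipse semi-major axis a_t = (r₁ + r₂)/2 = (6540 + 47000)/2 = 26770 km.
The half-period of the transfer ellipse is t = π√(a_t³/μ) = 33050 s.
The target's mean motion on its circular orbit is ω₂ = √(μ/r₂³) = 4.086×10^-5 rad/s.
Angle swept by the target during transfer: ω₂·t = 1.3504 rad = 77.37°.
Arrival is 180° from departure on the ellipse, so φ = 180° − 77.37° = 103°.

φ = 103°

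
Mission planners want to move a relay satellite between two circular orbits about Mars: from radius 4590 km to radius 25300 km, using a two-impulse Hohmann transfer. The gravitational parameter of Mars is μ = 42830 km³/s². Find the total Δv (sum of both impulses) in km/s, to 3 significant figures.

The Hohmann ellipse has a_t = (r₁ + r₂)/2 = 14945 km.
Circular speed at r₁: v₁ = √(μ/r₁) = √(42830/4590) = 3.0547 km/s.
On the transfer ellipse at r₁, vis-viva equation gives v_p = √[μ(2/r₁ − 1/a_t)] = 3.9745 km/s.
First burn Δv₁ = |v_p − v₁| = 0.9198 km/s.
At r₂, v₂ = √(μ/r₂) = 1.3011 km/s.
Transfer-orbit speed at r₂: v_a = √[μ(2/r₂ − 1/a_t)] = 0.72106 km/s.
Second burn Δv₂ = |v₂ − v_a| = 0.5800 km/s.
Δv = Δv₁ + Δv₂ = 0.9198 + 0.5800 = 1.500 km/s.

Δv = 1.50 km/s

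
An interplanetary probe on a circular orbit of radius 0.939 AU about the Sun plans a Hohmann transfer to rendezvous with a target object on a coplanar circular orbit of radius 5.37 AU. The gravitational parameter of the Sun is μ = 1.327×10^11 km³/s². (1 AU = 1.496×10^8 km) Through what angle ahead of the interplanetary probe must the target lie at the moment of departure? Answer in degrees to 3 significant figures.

φ = 99.0°

In km: r₁ = 0.939 × 1.496×10^8 = 1.404744×10^8 km; r₂ = 5.37 × 1.496×10^8 = 8.03352×10^8 km.
Semi-major axis of the transfer orbit: a_t = (1.404744×10^8 + 8.03352×10^8)/2 = 4.719132×10^8 km.
The half-period of the transfer ellipse is t = π√(a_t³/μ) = 8.8411×10^7 s.
The target's mean motion on its circular orbit is ω₂ = √(μ/r₂³) = 1.5998×10^-8 rad/s.
Angle swept by the target during transfer: ω₂·t = 1.4144 rad = 81.04°.
Arrival is 180° from departure on the ellipse, so φ = 180° − 81.04° = 99.0°.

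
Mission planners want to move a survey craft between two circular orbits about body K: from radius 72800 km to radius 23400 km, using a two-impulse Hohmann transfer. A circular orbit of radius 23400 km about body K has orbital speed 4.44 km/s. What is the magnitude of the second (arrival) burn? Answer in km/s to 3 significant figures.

Δv₂ = 1.02 km/s

From the circular-orbit relation v² = μ/r at r = 23400 km: μ = v²r = (4.44)² × 23400 = 4.61298×10^5 km³/s².
Transfer-ellipse semi-major axis a_t = (r₁ + r₂)/2 = (72800 + 23400)/2 = 48100 km.
Circular speed at r = 23400 km: v_c = √(μ/r) = 4.440 km/s.
Vis-viva on the transfer ellipse at r = 23400 km gives v_t = √[μ(2/r − 1/a_t)] = 5.462 km/s.
Δv₂ = |v_t − v_c| = |5.462 − 4.440| = 1.022 km/s.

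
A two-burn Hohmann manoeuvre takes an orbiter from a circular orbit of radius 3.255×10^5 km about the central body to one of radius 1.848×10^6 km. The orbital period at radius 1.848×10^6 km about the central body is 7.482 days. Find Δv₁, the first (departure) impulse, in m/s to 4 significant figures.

From Kepler's third law T² = 4π²r³/μ at r = 1.848×10^6 km, T = 7.482 days = 7.482 × 86400 s = 6.464448×10^5 s: μ = 4π²r³/T² = 5.96215×10^8 km³/s².
The Hohmann ellipse has a_t = (r₁ + r₂)/2 = 1.08675×10^6 km.
On the circular orbit at r = 3.255×10^5 km, v_c = √(μ/r) = 42.80 km/s.
Transfer-orbit speed at the same r (vis-viva, a = a_t): v_t = √[μ(2/r − 1/a_t)] = 55.81 km/s.
Δv₁ = |v_t − v_c| = |55.81 − 42.80| = 13.01 km/s.

Δv₁ = 13010 m/s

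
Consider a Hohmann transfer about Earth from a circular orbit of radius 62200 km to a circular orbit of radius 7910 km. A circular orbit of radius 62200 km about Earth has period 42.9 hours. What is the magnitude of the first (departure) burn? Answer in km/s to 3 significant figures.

Δv₁ = 1.33 km/s

From Kepler's third law T² = 4π²r³/μ at r = 62200 km, T = 42.9 hours = 42.9 × 3600 s = 1.5444×10^5 s: μ = 4π²r³/T² = 3.98301×10^5 km³/s².
Semi-major axis of the transfer orbit: a_t = (62200 + 7910)/2 = 35055 km.
Circular speed at r = 62200 km: v_c = √(μ/r) = 2.5305 km/s.
Vis-viva on the transfer ellipse at r = 62200 km gives v_t = √[μ(2/r − 1/a_t)] = 1.2021 km/s.
Δv₁ = |v_t − v_c| = |1.2021 − 2.5305| = 1.328 km/s.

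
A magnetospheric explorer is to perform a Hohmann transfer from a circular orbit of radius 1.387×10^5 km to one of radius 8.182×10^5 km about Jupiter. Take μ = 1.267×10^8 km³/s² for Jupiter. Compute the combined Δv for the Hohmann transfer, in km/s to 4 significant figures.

Δv = 15.04 km/s

Transfer-ellipse semi-major axis a_t = (r₁ + r₂)/2 = (1.387×10^5 + 8.182×10^5)/2 = 4.7845×10^5 km.
Circular speed at r₁: v₁ = √(μ/r₁) = √(1.267×10^8/1.387×10^5) = 30.22 km/s.
Transfer-orbit speed at r₁ (vis-viva equation): v_p = √[μ(2/r₁ − 1/a_t)] = 39.52 km/s.
First burn Δv₁ = |v_p − v₁| = 9.300 km/s.
At r₂, v₂ = √(μ/r₂) = 12.444 km/s.
Transfer-orbit speed at r₂: v_a = √[μ(2/r₂ − 1/a_t)] = 6.7001 km/s.
Second burn Δv₂ = |v₂ − v_a| = 5.744 km/s.
Total Δv = Δv₁ + Δv₂ = 15.04 km/s.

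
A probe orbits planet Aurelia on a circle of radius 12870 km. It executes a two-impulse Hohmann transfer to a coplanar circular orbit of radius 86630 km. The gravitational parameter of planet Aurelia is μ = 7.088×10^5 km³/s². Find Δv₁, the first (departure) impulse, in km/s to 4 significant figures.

Δv₁ = 2.372 km/s

The Hohmann ellipse has a_t = (r₁ + r₂)/2 = 49750 km.
Circular speed at r = 12870 km: v_c = √(μ/r) = 7.421 km/s.
Vis-viva on the transfer ellipse at r = 12870 km gives v_t = √[μ(2/r − 1/a_t)] = 9.793 km/s.
Δv₁ = |v_t − v_c| = |9.793 − 7.421| = 2.372 km/s.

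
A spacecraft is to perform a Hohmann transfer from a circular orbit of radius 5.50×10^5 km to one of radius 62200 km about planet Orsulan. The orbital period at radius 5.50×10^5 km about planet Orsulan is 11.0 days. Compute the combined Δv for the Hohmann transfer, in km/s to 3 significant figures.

From Kepler's third law T² = 4π²r³/μ at r = 5.50×10^5 km, T = 11.0 days = 11.0 × 86400 s = 9.504×10^5 s: μ = 4π²r³/T² = 7.27168×10^6 km³/s².
The Hohmann ellipse has a_t = (r₁ + r₂)/2 = 3.061×10^5 km.
At r₁ the circular-orbit speed is v₁ = √(μ/r₁) = 3.636 km/s.
On the transfer ellipse at r₁, v² = μ(2/r − 1/a) gives v_a = √[μ(2/r₁ − 1/a_t)] = 1.639 km/s.
First burn Δv₁ = |v_a − v₁| = 1.997 km/s.
At r₂, v₂ = √(μ/r₂) = 10.812 km/s.
Transfer-orbit speed at r₂: v_p = √[μ(2/r₂ − 1/a_t)] = 14.493 km/s.
Second burn Δv₂ = |v₂ − v_p| = 3.681 km/s.
Δv = Δv₁ + Δv₂ = 1.997 + 3.681 = 5.678 km/s.

Δv = 5.68 km/s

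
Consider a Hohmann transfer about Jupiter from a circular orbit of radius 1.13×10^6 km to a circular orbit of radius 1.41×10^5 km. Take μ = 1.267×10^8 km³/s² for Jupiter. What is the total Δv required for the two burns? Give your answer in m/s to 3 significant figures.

Semi-major axis of the transfer orbit: a_t = (1.130×10^6 + 1.410×10^5)/2 = 6.355×10^5 km.
Circular speed at r₁: v₁ = √(μ/r₁) = √(1.267×10^8/1.130×10^6) = 10.589 km/s.
On the transfer ellipse at r₁, vis-viva equation gives v_a = √[μ(2/r₁ − 1/a_t)] = 4.9877 km/s.
First burn Δv₁ = |v_a − v₁| = 5.601 km/s.
Circular speed at r₂: v₂ = √(μ/r₂) = 29.976 km/s.
Transfer-orbit speed at r₂: v_p = √[μ(2/r₂ − 1/a_t)] = 39.972 km/s.
Second burn Δv₂ = |v₂ − v_p| = 9.996 km/s.
Total Δv = Δv₁ + Δv₂ = 15.60 km/s.

Δv = 15600 m/s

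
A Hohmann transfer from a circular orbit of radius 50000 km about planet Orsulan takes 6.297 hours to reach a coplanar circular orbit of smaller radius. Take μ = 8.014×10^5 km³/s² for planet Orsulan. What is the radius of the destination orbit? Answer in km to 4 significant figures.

r₂ = 19370 km

Transfer time t = 6.297 hours = 22669.2 s, and t = π√(a_t³/μ).
So a_t = (μ t²/π²)^(1/3) = (8.014×10^5 × (22669.2)² / π²)^(1/3) = 34685 km.
Since a_t = (r₁ + r₂)/2, r₂ = 2a_t − r₁ = 2×34685 − 50000 = 19370 km.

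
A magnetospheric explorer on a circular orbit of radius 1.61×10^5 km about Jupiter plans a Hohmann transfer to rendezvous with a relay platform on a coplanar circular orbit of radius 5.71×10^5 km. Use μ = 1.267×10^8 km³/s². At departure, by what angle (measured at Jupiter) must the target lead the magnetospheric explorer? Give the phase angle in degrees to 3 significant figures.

Transfer-ellipse semi-major axis a_t = (r₁ + r₂)/2 = (1.610×10^5 + 5.710×10^5)/2 = 3.660×10^5 km.
Transfer time t = π√(a_t³/μ) = 61799 s.
Target angular speed ω₂ = √(μ/r₂³) = 2.6088×10^-5 rad/s.
Angle swept by the target during transfer: ω₂·t = 1.6122 rad = 92.37°.
Arrival is 180° from departure on the ellipse, so φ = 180° − 92.37° = 87.6°.

φ = 87.6°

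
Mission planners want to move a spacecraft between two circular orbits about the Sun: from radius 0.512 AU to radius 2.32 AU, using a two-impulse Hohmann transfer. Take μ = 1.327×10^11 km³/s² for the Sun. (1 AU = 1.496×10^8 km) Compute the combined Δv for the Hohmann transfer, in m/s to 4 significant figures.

In km: r₁ = 0.512 × 1.496×10^8 = 7.65952×10^7 km; r₂ = 2.32 × 1.496×10^8 = 3.47072×10^8 km.
Semi-major axis of the transfer orbit: a_t = (7.65952×10^7 + 3.47072×10^8)/2 = 2.118336×10^8 km.
At r₁ the circular-orbit speed is v₁ = √(μ/r₁) = 41.6231 km/s.
Transfer-orbit speed at r₁ (vis-viva equation): v_p = √[μ(2/r₁ − 1/a_t)] = 53.2779 km/s.
First burn Δv₁ = |v_p − v₁| = 11.65 km/s.
At r₂, v₂ = √(μ/r₂) = 19.554 km/s.
Transfer-orbit speed at r₂: v_a = √[μ(2/r₂ − 1/a_t)] = 11.758 km/s.
Second burn Δv₂ = |v₂ − v_a| = 7.796 km/s.
Total Δv = Δv₁ + Δv₂ = 19.45 km/s.

Δv = 19450 m/s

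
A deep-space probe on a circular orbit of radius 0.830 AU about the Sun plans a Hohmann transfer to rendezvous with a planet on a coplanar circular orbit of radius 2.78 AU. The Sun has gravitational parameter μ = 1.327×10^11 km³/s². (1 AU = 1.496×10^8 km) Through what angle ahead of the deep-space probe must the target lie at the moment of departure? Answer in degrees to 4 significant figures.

In km: r₁ = 0.830 × 1.496×10^8 = 1.24168×10^8 km; r₂ = 2.78 × 1.496×10^8 = 4.15888×10^8 km.
The Hohmann ellipse has a_t = (r₁ + r₂)/2 = 2.70028×10^8 km.
Transfer time t = π√(a_t³/μ) = 3.8267×10^7 s.
Target angular speed ω₂ = √(μ/r₂³) = 4.2951×10^-8 rad/s.
Angle swept by the target during transfer: ω₂·t = 1.6436 rad = 94.17°.
The deep-space probe traverses 180° on the transfer ellipse, so the target must lead by 180° − 94.17° = 85.83°.

φ = 85.83°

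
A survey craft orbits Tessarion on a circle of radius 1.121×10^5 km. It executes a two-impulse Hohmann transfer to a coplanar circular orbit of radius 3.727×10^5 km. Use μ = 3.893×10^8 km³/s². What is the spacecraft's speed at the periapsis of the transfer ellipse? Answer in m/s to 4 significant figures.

v = 73070 m/s

Transfer-ellipse semi-major axis a_t = (r₁ + r₂)/2 = (1.121×10^5 + 3.727×10^5)/2 = 2.424×10^5 km.
At periapsis, r = 1.121×10^5 km.
Vis-viva: v = √[μ(2/r − 1/a_t)] = √[3.893×10^8 × (2/1.121×10^5 − 1/2.424×10^5)] = 73.07 km/s.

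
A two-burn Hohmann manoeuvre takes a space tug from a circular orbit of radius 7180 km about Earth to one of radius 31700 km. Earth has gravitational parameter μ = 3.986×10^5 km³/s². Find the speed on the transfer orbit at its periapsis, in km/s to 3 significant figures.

v = 9.51 km/s

Transfer-ellipse semi-major axis a_t = (r₁ + r₂)/2 = (7180 + 31700)/2 = 19440 km.
The periapsis of the transfer ellipse is at r = 7180 km.
From the vis-viva equation, v = √[μ(2/r − 1/a_t)] = 9.515 km/s.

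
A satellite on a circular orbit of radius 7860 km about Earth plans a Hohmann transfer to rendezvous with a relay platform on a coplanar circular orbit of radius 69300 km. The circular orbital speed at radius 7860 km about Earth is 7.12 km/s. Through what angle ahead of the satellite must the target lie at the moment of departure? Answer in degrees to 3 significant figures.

φ = 105°

From the circular-orbit relation v² = μ/r at r = 7860 km: μ = v²r = (7.12)² × 7860 = 3.98458×10^5 km³/s².
Semi-major axis of the transfer orbit: a_t = (7860 + 69300)/2 = 38580 km.
Transfer time t = π√(a_t³/μ) = 37710 s.
Target angular speed ω₂ = √(μ/r₂³) = 3.460×10^-5 rad/s.
Angle swept by the target during transfer: ω₂·t = 1.305 rad = 74.77°.
The satellite traverses 180° on the transfer ellipse, so the target must lead by 180° − 74.77° = 105°.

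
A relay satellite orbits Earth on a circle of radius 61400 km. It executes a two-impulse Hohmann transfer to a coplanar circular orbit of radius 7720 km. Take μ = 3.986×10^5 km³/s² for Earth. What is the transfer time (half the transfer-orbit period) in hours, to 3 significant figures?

t = 8.88 hours

Transfer-ellipse semi-major axis a_t = (r₁ + r₂)/2 = (61400 + 7720)/2 = 34560 km.
Half the transfer-orbit period gives t = π√(a_t³/μ) = 31970 s.
Converting: 31970 s ÷ 3600 s/hour = 8.88 hours.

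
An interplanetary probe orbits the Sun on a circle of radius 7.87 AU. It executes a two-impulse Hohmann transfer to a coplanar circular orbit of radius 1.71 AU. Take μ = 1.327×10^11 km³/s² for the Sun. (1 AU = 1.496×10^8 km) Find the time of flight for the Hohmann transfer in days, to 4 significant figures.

In km: r₁ = 7.87 × 1.496×10^8 = 1.177352×10^9 km; r₂ = 1.71 × 1.496×10^8 = 2.55816×10^8 km.
Transfer-ellipse semi-major axis a_t = (r₁ + r₂)/2 = (1.177352×10^9 + 2.55816×10^8)/2 = 7.16584×10^8 km.
Transfer time t = π√(a_t³/μ) = π√((7.16584×10^8)³ / 1.327×10^11) = 1.6543×10^8 s.
Converting: 1.6543×10^8 s ÷ 86400 s/day = 1915 days.

t = 1915 days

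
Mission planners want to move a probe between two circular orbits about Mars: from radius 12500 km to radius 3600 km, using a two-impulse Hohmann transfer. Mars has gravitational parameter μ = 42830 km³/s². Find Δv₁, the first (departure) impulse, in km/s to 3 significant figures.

The Hohmann ellipse has a_t = (r₁ + r₂)/2 = 8050 km.
Circular speed at r = 12500 km: v_c = √(μ/r) = 1.8511 km/s.
Vis-viva on the transfer ellipse at r = 12500 km gives v_t = √[μ(2/r − 1/a_t)] = 1.2379 km/s.
Δv₁ = |v_t − v_c| = |1.2379 − 1.8511| = 0.6132 km/s.

Δv₁ = 0.613 km/s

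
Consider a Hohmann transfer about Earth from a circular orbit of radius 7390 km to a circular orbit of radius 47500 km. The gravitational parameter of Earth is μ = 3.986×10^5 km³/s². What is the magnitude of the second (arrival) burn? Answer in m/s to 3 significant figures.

Semi-major axis of the transfer orbit: a_t = (7390 + 47500)/2 = 27445 km.
On the circular orbit at r = 47500 km, v_c = √(μ/r) = 2.897 km/s.
Vis-viva on the transfer ellipse at r = 47500 km gives v_t = √[μ(2/r − 1/a_t)] = 1.503 km/s.
Δv₂ = |v_t − v_c| = |1.503 − 2.897| = 1.394 km/s.

Δv₂ = 1390 m/s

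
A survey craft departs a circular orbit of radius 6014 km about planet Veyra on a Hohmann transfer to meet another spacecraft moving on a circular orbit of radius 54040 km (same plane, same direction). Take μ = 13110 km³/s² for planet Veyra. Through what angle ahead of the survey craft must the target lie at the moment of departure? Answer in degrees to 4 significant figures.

φ = 105.4°

Transfer-ellipse semi-major axis a_t = (r₁ + r₂)/2 = (6014 + 54040)/2 = 30027 km.
Transfer time t = π√(a_t³/μ) = 1.4276×10^5 s.
The target's mean motion on its circular orbit is ω₂ = √(μ/r₂³) = 9.1144×10^-6 rad/s.
Angle swept by the target during transfer: ω₂·t = 1.3012 rad = 74.553°.
The survey craft traverses 180° on the transfer ellipse, so the target must lead by 180° − 74.553° = 105.4°.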